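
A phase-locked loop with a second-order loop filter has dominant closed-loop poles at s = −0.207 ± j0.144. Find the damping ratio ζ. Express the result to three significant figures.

With σ = 0.207, ω_d = 0.144: ω_n = √(σ²+ω_d²) = 0.252 rad/s, ζ = σ/ω_n = 0.821.

ζ ≈ 0.821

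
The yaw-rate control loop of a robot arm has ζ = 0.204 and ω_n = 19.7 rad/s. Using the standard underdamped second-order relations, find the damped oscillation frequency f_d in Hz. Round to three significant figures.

f_d ≈ 3.07 Hz

ω_d = ω_n√(1−ζ²) = 19.7·√0.958 = 19.3 rad/s.
f_d = ω_d/(2π) = 3.07 Hz.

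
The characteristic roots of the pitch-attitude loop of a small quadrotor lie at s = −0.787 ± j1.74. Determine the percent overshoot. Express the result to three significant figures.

The poles are at −σ ± jω_d with σ = 0.787 and ω_d = 1.74, so ω_n = √(σ²+ω_d²) = 1.91 rad/s and ζ = σ/ω_n = 0.412.
Overshoot: exp(−π·0.412/√(1−0.412²)) = 0.241, i.e. 24.1%.

%OS ≈ 24.1%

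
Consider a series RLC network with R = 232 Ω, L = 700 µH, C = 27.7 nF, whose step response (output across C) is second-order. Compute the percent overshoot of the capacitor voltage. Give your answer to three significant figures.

For a series RLC circuit (capacitor voltage as output), ω_n = 1/√(LC) = 1/√(700 µH · 27.7 nF) = 227000 rad/s.
ζ = (R/2)·√(C/L) = (232/2)·√(27.7 nF/700 µH) = 0.730.
%OS = 100·exp(−πζ/√(1−ζ²)) = 3.50%.

%OS ≈ 3.50%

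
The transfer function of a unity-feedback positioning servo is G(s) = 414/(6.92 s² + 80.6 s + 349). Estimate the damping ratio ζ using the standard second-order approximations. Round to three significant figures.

ζ ≈ 0.820

Dividing through by 6.92: denominator becomes s² + 11.65 s + 50.43.
So ω_n = √50.43 = 7.10 rad/s and ζ = 11.65/(2·7.10) = 0.820.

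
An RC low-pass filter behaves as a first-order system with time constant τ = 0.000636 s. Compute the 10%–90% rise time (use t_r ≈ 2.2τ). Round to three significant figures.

t_r ≈ 2.2τ = 0.00140 s.

t_r ≈ 0.00140 s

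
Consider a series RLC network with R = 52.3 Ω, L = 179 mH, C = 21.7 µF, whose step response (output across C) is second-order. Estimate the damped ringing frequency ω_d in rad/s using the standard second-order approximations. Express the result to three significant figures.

For a series RLC circuit (capacitor voltage as output), ω_n = 1/√(LC) = 1/√(179 mH · 21.7 µF) = 507 rad/s.
ζ = (R/2)·√(C/L) = (52.3/2)·√(21.7 µF/179 mH) = 0.288.
ω_d = 507·√(1 − 0.288²) = 486 rad/s.

ω_d ≈ 486 rad/s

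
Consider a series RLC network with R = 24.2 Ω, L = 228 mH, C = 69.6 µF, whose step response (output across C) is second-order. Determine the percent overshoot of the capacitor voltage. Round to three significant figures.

For a series RLC circuit (capacitor voltage as output), ω_n = 1/√(LC) = 1/√(228 mH · 69.6 µF) = 251 rad/s.
ζ = (R/2)·√(C/L) = (24.2/2)·√(69.6 µF/228 mH) = 0.211.
%OS = 100 e^{−πζ/√(1−ζ²)} with ζ = 0.211 gives 50.7%.

%OS ≈ 50.7%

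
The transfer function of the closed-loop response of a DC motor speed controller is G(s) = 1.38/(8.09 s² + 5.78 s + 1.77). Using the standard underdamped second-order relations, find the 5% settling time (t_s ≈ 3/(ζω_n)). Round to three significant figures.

Dividing through by 8.09: denominator becomes s² + 0.7145 s + 0.2188.
So ω_n = √0.2188 = 0.468 rad/s and ζ = 0.7145/(2·0.468) = 0.764.
t_s ≈ 3/(ζω_n) = 8.40 s.

t_s ≈ 8.40 s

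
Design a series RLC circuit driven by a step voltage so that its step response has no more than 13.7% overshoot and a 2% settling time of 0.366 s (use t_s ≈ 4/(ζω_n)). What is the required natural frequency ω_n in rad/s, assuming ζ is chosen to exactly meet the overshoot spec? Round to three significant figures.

ω_n ≈ 20.4 rad/s

Inverting the overshoot relation: ζ = |ln 0.137|/√(π² + ln²0.137) = 0.535.
Then ω_n = 4/(ζ t_s) = 4/(0.535 × 0.366) = 20.4 rad/s.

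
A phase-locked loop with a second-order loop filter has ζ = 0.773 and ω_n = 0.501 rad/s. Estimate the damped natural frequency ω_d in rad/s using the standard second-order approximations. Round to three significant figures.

ω_d = ω_n√(1−ζ²) = 0.501·√0.402 = 0.318 rad/s.

ω_d ≈ 0.318 rad/s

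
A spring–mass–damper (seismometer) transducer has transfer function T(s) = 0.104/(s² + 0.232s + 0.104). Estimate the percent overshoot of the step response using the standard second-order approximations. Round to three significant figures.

%OS ≈ 29.8%

ω_n = √0.104 = 0.322 rad/s; ζ = 0.232/(2·0.322) = 0.360.
%OS = 100 e^{−πζ/√(1−ζ²)} with ζ = 0.360 gives 29.8%.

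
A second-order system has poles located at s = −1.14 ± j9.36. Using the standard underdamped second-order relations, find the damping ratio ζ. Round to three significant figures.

ζ ≈ 0.121

With σ = 1.14, ω_d = 9.36: ω_n = √(σ²+ω_d²) = 9.43 rad/s, ζ = σ/ω_n = 0.121.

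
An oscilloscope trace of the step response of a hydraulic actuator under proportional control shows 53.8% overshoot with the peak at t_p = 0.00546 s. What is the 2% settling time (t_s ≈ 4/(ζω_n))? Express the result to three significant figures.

t_s ≈ 0.0352 s

From the overshoot, ζ = −ln(OS)/√(π²+ln²(OS)) = 0.194.
t_p = π/ω_d ⇒ ω_d = 575 rad/s; then ω_n = ω_d/√(1−ζ²) = 586 rad/s.
t_s ≈ 4/(ζω_n) = 4/(0.194·586) = 0.0352 s.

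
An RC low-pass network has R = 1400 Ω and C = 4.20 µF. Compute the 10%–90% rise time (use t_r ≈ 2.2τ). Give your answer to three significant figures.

t_r ≈ 0.0129 s

τ = RC = 1400 × 4.20 µF = 0.00588 s.
t_r ≈ 2.2τ = 0.0129 s.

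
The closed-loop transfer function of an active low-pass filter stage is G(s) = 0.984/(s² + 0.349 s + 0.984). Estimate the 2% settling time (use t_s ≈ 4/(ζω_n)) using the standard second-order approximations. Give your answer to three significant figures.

Matching coefficients with s² + 2ζω_n s + ω_n² gives ω_n² = 0.984 ⇒ ω_n = 0.992 rad/s, and ζ = 0.349/(2ω_n) = 0.176.
t_s ≈ 4/(ζω_n) = 4/(0.176·0.992) = 22.9 s.

t_s ≈ 22.9 s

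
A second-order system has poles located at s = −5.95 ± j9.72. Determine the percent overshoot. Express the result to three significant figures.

%OS ≈ 14.6%

|pole| = ω_n = √(5.95² + 9.72²) = 11.4 rad/s; ζ = cos θ = σ/ω_n = 0.522.
Overshoot: exp(−π·0.522/√(1−0.522²)) = 0.146, i.e. 14.6%.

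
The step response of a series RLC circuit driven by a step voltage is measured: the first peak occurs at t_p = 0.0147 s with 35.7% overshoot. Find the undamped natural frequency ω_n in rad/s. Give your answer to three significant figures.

ω_n ≈ 225 rad/s

The overshoot fixes ζ = −ln(OS)/√(π²+ln²(OS)) = 0.312.
From t_p = π/ω_d, ω_d = π/0.0147 = 214 rad/s, so ω_n = ω_d/√(1−ζ²) = 225 rad/s.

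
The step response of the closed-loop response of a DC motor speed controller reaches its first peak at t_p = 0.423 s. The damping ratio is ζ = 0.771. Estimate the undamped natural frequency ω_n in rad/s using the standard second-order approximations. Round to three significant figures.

ω_n ≈ 11.7 rad/s

Peak time t_p = π/ω_d, so ω_d = π/t_p = π/0.423 = 7.43 rad/s.
ω_n = ω_d/√(1−ζ²) = 7.43/√0.406 = 11.7 rad/s.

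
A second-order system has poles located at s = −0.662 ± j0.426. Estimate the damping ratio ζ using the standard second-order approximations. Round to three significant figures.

|pole| = ω_n = √(0.662² + 0.426²) = 0.787 rad/s; ζ = cos θ = σ/ω_n = 0.841.

ζ ≈ 0.841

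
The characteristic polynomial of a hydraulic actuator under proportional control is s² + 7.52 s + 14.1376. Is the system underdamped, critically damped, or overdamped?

critically damped

a² − 4b = 7.52² − 4·14.1376 = 0 (repeated real root); the system is critically damped.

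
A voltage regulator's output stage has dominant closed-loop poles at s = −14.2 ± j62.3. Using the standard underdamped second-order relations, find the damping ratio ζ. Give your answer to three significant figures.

|pole| = ω_n = √(14.2² + 62.3²) = 63.9 rad/s; ζ = cos θ = σ/ω_n = 0.222.

ζ ≈ 0.222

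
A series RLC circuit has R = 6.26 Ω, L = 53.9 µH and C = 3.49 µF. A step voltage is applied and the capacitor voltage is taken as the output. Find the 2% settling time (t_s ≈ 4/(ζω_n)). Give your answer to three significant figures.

For a series RLC circuit (capacitor voltage as output), ω_n = 1/√(LC) = 1/√(53.9 µH · 3.49 µF) = 72900 rad/s.
ζ = (R/2)·√(C/L) = (6.26/2)·√(3.49 µF/53.9 µH) = 0.796.
t_s ≈ 4/(ζω_n) = 0.0000689 s.

t_s ≈ 0.0000689 s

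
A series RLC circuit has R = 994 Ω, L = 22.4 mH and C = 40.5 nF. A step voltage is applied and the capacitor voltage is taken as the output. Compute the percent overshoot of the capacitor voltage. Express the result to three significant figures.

%OS ≈ 5.95%

For a series RLC circuit (capacitor voltage as output), ω_n = 1/√(LC) = 1/√(22.4 mH · 40.5 nF) = 33200 rad/s.
ζ = (R/2)·√(C/L) = (994/2)·√(40.5 nF/22.4 mH) = 0.668.
%OS = 100 e^{−πζ/√(1−ζ²)} with ζ = 0.668 gives 5.95%.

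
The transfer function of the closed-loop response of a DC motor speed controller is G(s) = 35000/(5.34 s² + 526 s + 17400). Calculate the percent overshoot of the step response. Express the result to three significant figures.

%OS ≈ 0.469%

Dividing through by 5.34: denominator becomes s² + 98.50 s + 3258.
So ω_n = √3258 = 57.1 rad/s and ζ = 98.50/(2·57.1) = 0.863.
%OS = 100·exp(−πζ/√(1−ζ²)) = 0.469%.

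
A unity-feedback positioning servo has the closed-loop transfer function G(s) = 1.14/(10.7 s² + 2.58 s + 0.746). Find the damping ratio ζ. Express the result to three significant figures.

Dividing through by 10.7: denominator becomes s² + 0.2411 s + 0.06972.
So ω_n = √0.06972 = 0.264 rad/s and ζ = 0.2411/(2·0.264) = 0.457.

ζ ≈ 0.457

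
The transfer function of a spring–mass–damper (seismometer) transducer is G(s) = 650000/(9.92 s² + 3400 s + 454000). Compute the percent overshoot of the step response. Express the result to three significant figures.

Dividing through by 9.92: denominator becomes s² + 342.7 s + 45770.
So ω_n = √45770 = 214 rad/s and ζ = 342.7/(2·214) = 0.801.
%OS = 100 e^{−πζ/√(1−ζ²)} with ζ = 0.801 gives 1.49%.

%OS ≈ 1.49%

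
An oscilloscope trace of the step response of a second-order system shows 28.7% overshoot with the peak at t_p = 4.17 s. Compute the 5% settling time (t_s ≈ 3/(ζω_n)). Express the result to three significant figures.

ζ from %OS: ζ = |ln 0.287|/√(π²+ln²0.287) = 0.369.
From t_p = π/ω_d, ω_d = π/4.17 = 0.753 rad/s, so ω_n = ω_d/√(1−ζ²) = 0.811 rad/s.
t_s ≈ 3/(ζω_n) = 3/(0.369·0.811) = 10.0 s.

t_s ≈ 10.0 s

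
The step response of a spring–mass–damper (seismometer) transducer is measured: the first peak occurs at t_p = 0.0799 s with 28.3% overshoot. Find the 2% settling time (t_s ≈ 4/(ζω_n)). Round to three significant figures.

ζ from %OS: ζ = |ln 0.283|/√(π²+ln²0.283) = 0.373.
t_p = π/ω_d ⇒ ω_d = 39.3 rad/s; then ω_n = ω_d/√(1−ζ²) = 42.4 rad/s.
t_s ≈ 4/(ζω_n) = 4/(0.373·42.4) = 0.253 s.

t_s ≈ 0.253 s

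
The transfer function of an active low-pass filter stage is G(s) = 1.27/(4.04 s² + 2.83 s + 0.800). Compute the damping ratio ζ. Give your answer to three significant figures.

ζ ≈ 0.787

Dividing through by 4.04: denominator becomes s² + 0.7005 s + 0.1980.
So ω_n = √0.1980 = 0.445 rad/s and ζ = 0.7005/(2·0.445) = 0.787.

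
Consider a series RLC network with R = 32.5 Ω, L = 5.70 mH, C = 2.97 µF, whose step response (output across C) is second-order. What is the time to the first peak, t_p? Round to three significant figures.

t_p ≈ 0.000440 s

For a series RLC circuit (capacitor voltage as output), ω_n = 1/√(LC) = 1/√(5.70 mH · 2.97 µF) = 7690 rad/s.
ζ = (R/2)·√(C/L) = (32.5/2)·√(2.97 µF/5.70 mH) = 0.371.
ω_d = 7690·√(1 − 0.371²) = 7140 rad/s. t_p = π/ω_d = 0.000440 s.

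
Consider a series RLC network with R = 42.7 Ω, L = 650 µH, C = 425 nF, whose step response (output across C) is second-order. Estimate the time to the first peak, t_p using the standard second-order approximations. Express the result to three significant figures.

t_p ≈ 0.0000623 s

For a series RLC circuit (capacitor voltage as output), ω_n = 1/√(LC) = 1/√(650 µH · 425 nF) = 60200 rad/s.
ζ = (R/2)·√(C/L) = (42.7/2)·√(425 nF/650 µH) = 0.546.
ω_d = ω_n√(1−ζ²) = 50400 rad/s. t_p = π/ω_d = 0.0000623 s.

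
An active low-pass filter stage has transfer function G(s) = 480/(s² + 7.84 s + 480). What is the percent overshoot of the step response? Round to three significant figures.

ω_n = √480 = 21.9 rad/s; ζ = 7.84/(2·21.9) = 0.179.
Overshoot: exp(−π·0.179/√(1−0.179²)) = 0.565, i.e. 56.5%.

%OS ≈ 56.5%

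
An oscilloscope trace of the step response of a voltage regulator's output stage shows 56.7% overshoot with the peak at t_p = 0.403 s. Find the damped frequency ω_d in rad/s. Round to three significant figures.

ω_d ≈ 7.80 rad/s

t_p = π/ω_d, so ω_d = π/0.403 = 7.80 rad/s.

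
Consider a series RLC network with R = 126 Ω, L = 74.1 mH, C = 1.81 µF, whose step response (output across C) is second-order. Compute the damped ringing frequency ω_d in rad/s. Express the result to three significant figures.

ω_d ≈ 2590 rad/s

For a series RLC circuit (capacitor voltage as output), ω_n = 1/√(LC) = 1/√(74.1 mH · 1.81 µF) = 2730 rad/s.
ζ = (R/2)·√(C/L) = (126/2)·√(1.81 µF/74.1 mH) = 0.311.
ω_d = ω_n√(1−ζ²) = 2590 rad/s.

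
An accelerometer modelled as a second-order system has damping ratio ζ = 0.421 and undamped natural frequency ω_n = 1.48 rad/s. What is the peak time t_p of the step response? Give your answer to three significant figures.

The damped frequency is ω_d = ω_n√(1−ζ²) = 1.48·√(1−0.177) = 1.34 rad/s.
Peak time t_p = π/ω_d = π/1.34 = 2.34 s.

t_p ≈ 2.34 s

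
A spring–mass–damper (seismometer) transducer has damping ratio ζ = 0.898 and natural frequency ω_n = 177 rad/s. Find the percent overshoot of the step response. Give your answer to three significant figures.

For an underdamped second-order system, %OS = 100·exp(−πζ/√(1−ζ²)).
πζ/√(1−ζ²) = π·0.898/√(1−0.806) = 6.412, so %OS = 100·e^(−6.412) = 0.164%.

%OS ≈ 0.164%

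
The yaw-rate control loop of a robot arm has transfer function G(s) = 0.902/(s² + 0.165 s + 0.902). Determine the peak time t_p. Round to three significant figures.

t_p ≈ 3.32 s

ω_n = √0.902 = 0.950 rad/s; ζ = 0.165/(2·0.950) = 0.0869.
ω_d = 0.950·√(1 − 0.0869²) = 0.946 rad/s. Then t_p = π/ω_d = 3.32 s.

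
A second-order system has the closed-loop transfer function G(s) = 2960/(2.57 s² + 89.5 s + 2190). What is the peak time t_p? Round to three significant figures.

t_p ≈ 0.134 s

Dividing through by 2.57: denominator becomes s² + 34.82 s + 852.1.
So ω_n = √852.1 = 29.2 rad/s and ζ = 34.82/(2·29.2) = 0.596.
The damped frequency ω_d = ω_n√(1−ζ²) = 23.4 rad/s. t_p = π/ω_d = 0.134 s.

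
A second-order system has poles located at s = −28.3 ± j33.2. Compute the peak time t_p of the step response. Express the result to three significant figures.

t_p ≈ 0.0946 s

t_p = π/ω_d with ω_d = 33.2 (the imaginary part), so t_p = 0.0946 s.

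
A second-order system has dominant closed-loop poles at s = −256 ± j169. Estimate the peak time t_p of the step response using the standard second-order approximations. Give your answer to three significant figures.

t_p = π/ω_d with ω_d = 169 (the imaginary part), so t_p = 0.0186 s.

t_p ≈ 0.0186 s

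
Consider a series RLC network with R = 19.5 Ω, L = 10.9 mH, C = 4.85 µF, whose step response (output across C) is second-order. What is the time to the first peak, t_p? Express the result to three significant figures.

t_p ≈ 0.000738 s

For a series RLC circuit (capacitor voltage as output), ω_n = 1/√(LC) = 1/√(10.9 mH · 4.85 µF) = 4350 rad/s.
ζ = (R/2)·√(C/L) = (19.5/2)·√(4.85 µF/10.9 mH) = 0.206.
ω_d = ω_n√(1−ζ²) = 4260 rad/s. t_p = π/ω_d = 0.000738 s.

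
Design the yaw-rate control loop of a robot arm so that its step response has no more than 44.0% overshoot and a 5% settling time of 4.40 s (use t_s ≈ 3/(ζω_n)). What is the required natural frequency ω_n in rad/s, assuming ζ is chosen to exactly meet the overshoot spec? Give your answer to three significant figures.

From %OS = 100·exp(−πζ/√(1−ζ²)), invert to get ζ = −ln(OS)/√(π² + ln²(OS)) with OS = 0.440.
−ln 0.440 = 0.8210, so ζ = 0.8210/√(π² + 0.6740) = 0.253.
From t_s ≈ 3/(ζω_n): ω_n = 3/(ζ·t_s) = 3/(0.253·4.40) = 2.70 rad/s.

ω_n ≈ 2.70 rad/s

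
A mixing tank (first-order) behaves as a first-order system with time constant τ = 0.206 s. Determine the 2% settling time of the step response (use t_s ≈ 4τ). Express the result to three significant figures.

t_s ≈ 4τ = 0.824 s.

t_s ≈ 0.824 s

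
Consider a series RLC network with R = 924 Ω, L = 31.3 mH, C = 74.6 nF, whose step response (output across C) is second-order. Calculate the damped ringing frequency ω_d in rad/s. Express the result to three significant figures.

ω_d ≈ 14500 rad/s

For a series RLC circuit (capacitor voltage as output), ω_n = 1/√(LC) = 1/√(31.3 mH · 74.6 nF) = 20700 rad/s.
ζ = (R/2)·√(C/L) = (924/2)·√(74.6 nF/31.3 mH) = 0.713.
The damped frequency ω_d = ω_n√(1−ζ²) = 14500 rad/s.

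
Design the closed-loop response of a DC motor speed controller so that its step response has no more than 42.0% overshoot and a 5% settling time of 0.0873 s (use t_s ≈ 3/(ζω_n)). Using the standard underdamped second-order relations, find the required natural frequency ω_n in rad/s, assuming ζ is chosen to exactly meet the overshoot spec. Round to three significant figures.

ω_n ≈ 129 rad/s

ζ = −ln(OS)/√(π² + (ln OS)²). With OS = 0.420, ln OS = −0.8675 and ζ = 0.8675/3.259 = 0.266.
Then ω_n = 3/(ζ t_s) = 3/(0.266 × 0.0873) = 129 rad/s.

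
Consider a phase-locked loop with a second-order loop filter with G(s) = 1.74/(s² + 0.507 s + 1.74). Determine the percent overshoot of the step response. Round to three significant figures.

%OS ≈ 54.1%

Matching coefficients with s² + 2ζω_n s + ω_n² gives ω_n² = 1.74 ⇒ ω_n = 1.32 rad/s, and ζ = 0.507/(2ω_n) = 0.192.
%OS = 100·exp(−πζ/√(1−ζ²)) = 54.1%.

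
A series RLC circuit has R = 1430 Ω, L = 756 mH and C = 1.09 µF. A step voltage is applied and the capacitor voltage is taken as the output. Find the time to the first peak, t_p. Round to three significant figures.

For a series RLC circuit (capacitor voltage as output), ω_n = 1/√(LC) = 1/√(756 mH · 1.09 µF) = 1100 rad/s.
ζ = (R/2)·√(C/L) = (1430/2)·√(1.09 µF/756 mH) = 0.859.
The damped frequency ω_d = ω_n√(1−ζ²) = 565 rad/s. t_p = π/ω_d = 0.00556 s.

t_p ≈ 0.00556 s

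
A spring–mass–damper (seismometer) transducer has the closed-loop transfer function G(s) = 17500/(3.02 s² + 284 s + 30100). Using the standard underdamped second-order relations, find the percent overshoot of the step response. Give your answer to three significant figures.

%OS ≈ 18.7%

Dividing through by 3.02: denominator becomes s² + 94.04 s + 9967.
So ω_n = √9967 = 99.8 rad/s and ζ = 94.04/(2·99.8) = 0.471.
%OS = 100 e^{−πζ/√(1−ζ²)} with ζ = 0.471 gives 18.7%.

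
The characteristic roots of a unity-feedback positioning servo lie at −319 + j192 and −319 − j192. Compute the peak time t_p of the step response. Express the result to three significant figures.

t_p = π/ω_d with ω_d = 192 (the imaginary part), so t_p = 0.0164 s.

t_p ≈ 0.0164 s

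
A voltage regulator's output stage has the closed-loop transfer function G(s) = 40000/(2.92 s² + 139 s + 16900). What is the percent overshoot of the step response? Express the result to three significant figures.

%OS ≈ 35.5%

Dividing through by 2.92: denominator becomes s² + 47.60 s + 5788.
So ω_n = √5788 = 76.1 rad/s and ζ = 47.60/(2·76.1) = 0.313.
Overshoot: exp(−π·0.313/√(1−0.313²)) = 0.355, i.e. 35.5%.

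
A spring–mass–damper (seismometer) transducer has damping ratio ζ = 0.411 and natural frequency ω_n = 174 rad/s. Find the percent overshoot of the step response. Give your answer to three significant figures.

For an underdamped second-order system, %OS = 100·exp(−πζ/√(1−ζ²)).
πζ/√(1−ζ²) = π·0.411/√(1−0.169) = 1.416, so %OS = 100·e^(−1.416) = 24.3%.

%OS ≈ 24.3%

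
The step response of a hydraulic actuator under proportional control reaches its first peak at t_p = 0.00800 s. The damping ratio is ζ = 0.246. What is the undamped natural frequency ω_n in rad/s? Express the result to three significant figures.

ω_n ≈ 405 rad/s

Peak time t_p = π/ω_d, so ω_d = π/t_p = π/0.00800 = 393 rad/s.
ω_n = ω_d/√(1−ζ²) = 393/√0.939 = 405 rad/s.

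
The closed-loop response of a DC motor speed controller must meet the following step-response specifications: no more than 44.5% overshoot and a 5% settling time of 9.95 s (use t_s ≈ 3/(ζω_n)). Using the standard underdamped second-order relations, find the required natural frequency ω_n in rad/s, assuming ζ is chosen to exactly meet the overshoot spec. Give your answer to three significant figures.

ω_n ≈ 1.21 rad/s

Inverting the overshoot relation: ζ = |ln 0.445|/√(π² + ln²0.445) = 0.250.
Then ω_n = 3/(ζ t_s) = 3/(0.250 × 9.95) = 1.21 rad/s.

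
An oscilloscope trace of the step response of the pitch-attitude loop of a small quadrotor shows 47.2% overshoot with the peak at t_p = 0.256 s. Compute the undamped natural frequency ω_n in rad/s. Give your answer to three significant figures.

ω_n ≈ 12.6 rad/s

The overshoot fixes ζ = −ln(OS)/√(π²+ln²(OS)) = 0.232.
From t_p = π/ω_d, ω_d = π/0.256 = 12.3 rad/s, so ω_n = ω_d/√(1−ζ²) = 12.6 rad/s.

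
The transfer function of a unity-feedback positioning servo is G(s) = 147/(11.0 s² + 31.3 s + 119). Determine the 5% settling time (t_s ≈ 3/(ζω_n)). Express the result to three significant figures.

Dividing through by 11.0: denominator becomes s² + 2.845 s + 10.82.
So ω_n = √10.82 = 3.29 rad/s and ζ = 2.845/(2·3.29) = 0.433.
t_s ≈ 3/(ζω_n) = 2.11 s.

t_s ≈ 2.11 s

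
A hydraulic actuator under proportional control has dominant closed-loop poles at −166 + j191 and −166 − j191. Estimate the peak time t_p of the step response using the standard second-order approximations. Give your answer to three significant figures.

t_p = π/ω_d with ω_d = 191 (the imaginary part), so t_p = 0.0164 s.

t_p ≈ 0.0164 s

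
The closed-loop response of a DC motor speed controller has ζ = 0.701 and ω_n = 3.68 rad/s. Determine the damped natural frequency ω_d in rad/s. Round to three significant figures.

ω_d = ω_n√(1−ζ²) = 3.68·√0.509 = 2.62 rad/s.

ω_d ≈ 2.62 rad/s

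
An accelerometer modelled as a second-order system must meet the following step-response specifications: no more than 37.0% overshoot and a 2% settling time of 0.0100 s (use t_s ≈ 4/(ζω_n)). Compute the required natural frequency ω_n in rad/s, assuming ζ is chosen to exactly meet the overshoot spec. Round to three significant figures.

ω_n ≈ 1330 rad/s

Inverting the overshoot relation: ζ = |ln 0.370|/√(π² + ln²0.370) = 0.302.
Then ω_n = 4/(ζ t_s) = 4/(0.302 × 0.0100) = 1330 rad/s.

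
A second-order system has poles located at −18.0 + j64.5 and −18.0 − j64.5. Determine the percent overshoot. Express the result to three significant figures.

%OS ≈ 41.6%

|pole| = ω_n = √(18.0² + 64.5²) = 67.0 rad/s; ζ = cos θ = σ/ω_n = 0.269.
Overshoot: exp(−π·0.269/√(1−0.269²)) = 0.416, i.e. 41.6%.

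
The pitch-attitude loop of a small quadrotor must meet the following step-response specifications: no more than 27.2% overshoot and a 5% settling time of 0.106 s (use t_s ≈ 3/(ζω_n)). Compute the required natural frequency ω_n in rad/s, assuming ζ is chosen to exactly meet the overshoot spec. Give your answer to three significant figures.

ω_n ≈ 73.9 rad/s

Inverting the overshoot relation: ζ = |ln 0.272|/√(π² + ln²0.272) = 0.383.
From t_s ≈ 3/(ζω_n): ω_n = 3/(ζ·t_s) = 3/(0.383·0.106) = 73.9 rad/s.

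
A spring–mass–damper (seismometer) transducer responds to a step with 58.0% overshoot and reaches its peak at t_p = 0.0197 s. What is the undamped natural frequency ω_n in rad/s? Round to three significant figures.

The overshoot fixes ζ = −ln(OS)/√(π²+ln²(OS)) = 0.171.
From t_p = π/ω_d, ω_d = π/0.0197 = 159 rad/s, so ω_n = ω_d/√(1−ζ²) = 162 rad/s.

ω_n ≈ 162 rad/s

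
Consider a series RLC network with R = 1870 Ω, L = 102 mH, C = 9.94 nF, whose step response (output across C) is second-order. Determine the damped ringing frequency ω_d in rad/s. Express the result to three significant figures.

ω_d ≈ 30000 rad/s

For a series RLC circuit (capacitor voltage as output), ω_n = 1/√(LC) = 1/√(102 mH · 9.94 nF) = 31400 rad/s.
ζ = (R/2)·√(C/L) = (1870/2)·√(9.94 nF/102 mH) = 0.292.
The damped frequency ω_d = ω_n√(1−ζ²) = 30000 rad/s.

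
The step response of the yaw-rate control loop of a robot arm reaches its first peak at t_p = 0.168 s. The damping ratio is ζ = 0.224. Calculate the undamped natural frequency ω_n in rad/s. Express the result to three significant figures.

Peak time t_p = π/ω_d, so ω_d = π/t_p = π/0.168 = 18.7 rad/s.
ω_n = ω_d/√(1−ζ²) = 18.7/√0.950 = 19.2 rad/s.

ω_n ≈ 19.2 rad/s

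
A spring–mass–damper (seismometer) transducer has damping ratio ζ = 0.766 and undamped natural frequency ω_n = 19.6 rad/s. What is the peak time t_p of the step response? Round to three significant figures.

t_p ≈ 0.249 s

The damped frequency is ω_d = ω_n√(1−ζ²) = 19.6·√(1−0.587) = 12.6 rad/s.
Peak time t_p = π/ω_d = π/12.6 = 0.249 s.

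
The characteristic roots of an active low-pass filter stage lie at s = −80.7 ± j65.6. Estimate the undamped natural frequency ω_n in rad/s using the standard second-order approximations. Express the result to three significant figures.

ω_n ≈ 104 rad/s

|pole| = ω_n = √(80.7² + 65.6²) = 104 rad/s; ζ = cos θ = σ/ω_n = 0.776.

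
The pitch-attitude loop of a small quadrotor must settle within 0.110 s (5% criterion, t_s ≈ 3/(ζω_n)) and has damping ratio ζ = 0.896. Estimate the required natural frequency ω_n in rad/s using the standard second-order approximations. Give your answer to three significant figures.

Rearranging t_s ≈ 3/(ζω_n) gives ω_n = 3/(ζ·t_s) = 3/(0.896 × 0.110) = 30.4 rad/s.

ω_n ≈ 30.4 rad/s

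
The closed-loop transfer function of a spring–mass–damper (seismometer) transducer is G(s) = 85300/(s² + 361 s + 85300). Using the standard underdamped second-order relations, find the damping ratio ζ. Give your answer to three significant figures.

Matching coefficients with s² + 2ζω_n s + ω_n² gives ω_n² = 85300 ⇒ ω_n = 292 rad/s, and ζ = 361/(2ω_n) = 0.618.

ζ ≈ 0.618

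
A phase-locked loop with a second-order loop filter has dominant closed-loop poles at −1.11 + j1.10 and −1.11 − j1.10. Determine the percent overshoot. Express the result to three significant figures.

%OS ≈ 4.20%

The poles are at −σ ± jω_d with σ = 1.11 and ω_d = 1.10, so ω_n = √(σ²+ω_d²) = 1.56 rad/s and ζ = σ/ω_n = 0.710.
Overshoot: exp(−π·0.710/√(1−0.710²)) = 0.0420, i.e. 4.20%.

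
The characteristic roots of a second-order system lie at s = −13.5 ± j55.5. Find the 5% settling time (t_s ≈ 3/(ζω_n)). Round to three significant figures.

For poles at −σ ± jω_d, ζω_n = σ = 13.5, so t_s ≈ 3/σ = 0.222 s.

t_s ≈ 0.222 s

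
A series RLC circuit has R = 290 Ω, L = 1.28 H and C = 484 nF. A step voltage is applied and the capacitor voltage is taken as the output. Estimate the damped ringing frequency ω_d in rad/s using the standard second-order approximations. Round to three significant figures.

For a series RLC circuit (capacitor voltage as output), ω_n = 1/√(LC) = 1/√(1.28 H · 484 nF) = 1270 rad/s.
ζ = (R/2)·√(C/L) = (290/2)·√(484 nF/1.28 H) = 0.0892.
ω_d = ω_n√(1−ζ²) = 1270 rad/s.

ω_d ≈ 1270 rad/s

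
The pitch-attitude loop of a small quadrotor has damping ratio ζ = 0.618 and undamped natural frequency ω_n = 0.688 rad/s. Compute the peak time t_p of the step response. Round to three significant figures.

The damped frequency is ω_d = ω_n√(1−ζ²) = 0.688·√(1−0.382) = 0.541 rad/s.
Peak time t_p = π/ω_d = π/0.541 = 5.81 s.

t_p ≈ 5.81 s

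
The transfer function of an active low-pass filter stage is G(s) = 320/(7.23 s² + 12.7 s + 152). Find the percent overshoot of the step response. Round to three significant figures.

Dividing through by 7.23: denominator becomes s² + 1.757 s + 21.02.
So ω_n = √21.02 = 4.59 rad/s and ζ = 1.757/(2·4.59) = 0.192.
%OS = 100 e^{−πζ/√(1−ζ²)} with ζ = 0.192 gives 54.2%.

%OS ≈ 54.2%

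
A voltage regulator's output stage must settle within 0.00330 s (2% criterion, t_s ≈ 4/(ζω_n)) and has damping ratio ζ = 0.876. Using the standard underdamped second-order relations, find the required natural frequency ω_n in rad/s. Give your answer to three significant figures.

Rearranging t_s ≈ 4/(ζω_n) gives ω_n = 4/(ζ·t_s) = 4/(0.876 × 0.00330) = 1380 rad/s.

ω_n ≈ 1380 rad/s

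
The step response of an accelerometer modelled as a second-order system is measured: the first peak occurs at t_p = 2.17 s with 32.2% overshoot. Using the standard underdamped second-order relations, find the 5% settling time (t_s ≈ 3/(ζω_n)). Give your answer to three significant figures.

ζ from %OS: ζ = |ln 0.322|/√(π²+ln²0.322) = 0.339.
From t_p = π/ω_d, ω_d = π/2.17 = 1.45 rad/s, so ω_n = ω_d/√(1−ζ²) = 1.54 rad/s.
t_s ≈ 3/(ζω_n) = 3/(0.339·1.54) = 5.74 s.

t_s ≈ 5.74 s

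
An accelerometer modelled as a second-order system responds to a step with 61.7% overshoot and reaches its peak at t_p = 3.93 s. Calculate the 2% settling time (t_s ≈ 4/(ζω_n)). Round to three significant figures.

t_s ≈ 32.6 s

ζ from %OS: ζ = |ln 0.617|/√(π²+ln²0.617) = 0.152.
From t_p = π/ω_d, ω_d = π/3.93 = 0.799 rad/s, so ω_n = ω_d/√(1−ζ²) = 0.809 rad/s.
t_s ≈ 4/(ζω_n) = 4/(0.152·0.809) = 32.6 s.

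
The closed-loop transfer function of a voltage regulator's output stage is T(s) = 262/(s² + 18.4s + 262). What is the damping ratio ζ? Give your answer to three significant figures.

ζ ≈ 0.568

ω_n = √262 = 16.2 rad/s; ζ = 18.4/(2·16.2) = 0.568.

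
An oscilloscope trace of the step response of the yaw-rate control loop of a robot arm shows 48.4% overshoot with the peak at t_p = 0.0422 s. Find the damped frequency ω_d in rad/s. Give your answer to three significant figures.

t_p = π/ω_d, so ω_d = π/0.0422 = 74.4 rad/s.

ω_d ≈ 74.4 rad/s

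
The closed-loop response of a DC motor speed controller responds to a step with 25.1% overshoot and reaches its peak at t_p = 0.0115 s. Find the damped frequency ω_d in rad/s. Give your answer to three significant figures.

t_p = π/ω_d, so ω_d = π/0.0115 = 273 rad/s.

ω_d ≈ 273 rad/s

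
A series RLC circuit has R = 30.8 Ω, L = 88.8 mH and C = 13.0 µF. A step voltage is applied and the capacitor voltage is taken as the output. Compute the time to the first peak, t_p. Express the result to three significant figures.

t_p ≈ 0.00344 s

For a series RLC circuit (capacitor voltage as output), ω_n = 1/√(LC) = 1/√(88.8 mH · 13.0 µF) = 931 rad/s.
ζ = (R/2)·√(C/L) = (30.8/2)·√(13.0 µF/88.8 mH) = 0.186.
ω_d = 931·√(1 − 0.186²) = 914 rad/s. t_p = π/ω_d = 0.00344 s.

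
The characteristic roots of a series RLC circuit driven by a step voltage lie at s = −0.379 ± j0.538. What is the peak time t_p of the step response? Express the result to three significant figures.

t_p ≈ 5.84 s

t_p = π/ω_d with ω_d = 0.538 (the imaginary part), so t_p = 5.84 s.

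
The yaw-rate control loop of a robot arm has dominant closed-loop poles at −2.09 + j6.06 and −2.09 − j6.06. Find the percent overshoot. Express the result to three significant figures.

The poles are at −σ ± jω_d with σ = 2.09 and ω_d = 6.06, so ω_n = √(σ²+ω_d²) = 6.41 rad/s and ζ = σ/ω_n = 0.326.
%OS = 100 e^{−πζ/√(1−ζ²)} with ζ = 0.326 gives 33.8%.

%OS ≈ 33.8%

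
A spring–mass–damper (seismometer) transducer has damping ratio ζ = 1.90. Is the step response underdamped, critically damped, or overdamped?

Since ζ = 1.90 > 1, the system is overdamped.

overdamped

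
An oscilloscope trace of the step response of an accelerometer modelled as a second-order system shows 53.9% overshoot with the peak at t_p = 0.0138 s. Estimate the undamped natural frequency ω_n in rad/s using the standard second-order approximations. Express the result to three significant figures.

ω_n ≈ 232 rad/s

The overshoot fixes ζ = −ln(OS)/√(π²+ln²(OS)) = 0.193.
t_p = π/ω_d ⇒ ω_d = 228 rad/s; then ω_n = ω_d/√(1−ζ²) = 232 rad/s.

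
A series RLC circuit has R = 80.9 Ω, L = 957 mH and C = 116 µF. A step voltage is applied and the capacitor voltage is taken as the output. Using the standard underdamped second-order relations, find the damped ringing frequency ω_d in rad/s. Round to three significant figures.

ω_d ≈ 85.0 rad/s

For a series RLC circuit (capacitor voltage as output), ω_n = 1/√(LC) = 1/√(957 mH · 116 µF) = 94.9 rad/s.
ζ = (R/2)·√(C/L) = (80.9/2)·√(116 µF/957 mH) = 0.445.
ω_d = 94.9·√(1 − 0.445²) = 85.0 rad/s.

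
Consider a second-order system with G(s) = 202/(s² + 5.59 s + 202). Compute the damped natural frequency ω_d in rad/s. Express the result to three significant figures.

Matching coefficients with s² + 2ζω_n s + ω_n² gives ω_n² = 202 ⇒ ω_n = 14.2 rad/s, and ζ = 5.59/(2ω_n) = 0.197.
ω_d = ω_n√(1−ζ²) = 13.9 rad/s.

ω_d ≈ 13.9 rad/s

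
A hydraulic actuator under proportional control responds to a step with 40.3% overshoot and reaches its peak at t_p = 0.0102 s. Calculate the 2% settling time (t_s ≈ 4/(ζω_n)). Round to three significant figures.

From the overshoot, ζ = −ln(OS)/√(π²+ln²(OS)) = 0.278.
From t_p = π/ω_d, ω_d = π/0.0102 = 308 rad/s, so ω_n = ω_d/√(1−ζ²) = 321 rad/s.
t_s ≈ 4/(ζω_n) = 4/(0.278·321) = 0.0449 s.

t_s ≈ 0.0449 s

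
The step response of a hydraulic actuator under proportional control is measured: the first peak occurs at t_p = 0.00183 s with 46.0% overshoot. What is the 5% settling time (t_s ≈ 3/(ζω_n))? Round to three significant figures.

From the overshoot, ζ = −ln(OS)/√(π²+ln²(OS)) = 0.240.
t_p = π/ω_d ⇒ ω_d = 1720 rad/s; then ω_n = ω_d/√(1−ζ²) = 1770 rad/s.
t_s ≈ 3/(ζω_n) = 3/(0.240·1770) = 0.00707 s.

t_s ≈ 0.00707 s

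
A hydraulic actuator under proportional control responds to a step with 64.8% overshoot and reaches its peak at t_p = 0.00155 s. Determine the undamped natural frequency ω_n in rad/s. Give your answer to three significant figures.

The overshoot fixes ζ = −ln(OS)/√(π²+ln²(OS)) = 0.137.
From t_p = π/ω_d, ω_d = π/0.00155 = 2030 rad/s, so ω_n = ω_d/√(1−ζ²) = 2050 rad/s.

ω_n ≈ 2050 rad/s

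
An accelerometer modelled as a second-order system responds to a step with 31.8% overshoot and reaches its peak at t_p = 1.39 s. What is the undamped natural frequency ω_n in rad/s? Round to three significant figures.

ω_n ≈ 2.41 rad/s

ζ from %OS: ζ = |ln 0.318|/√(π²+ln²0.318) = 0.343.
t_p = π/ω_d ⇒ ω_d = 2.26 rad/s; then ω_n = ω_d/√(1−ζ²) = 2.41 rad/s.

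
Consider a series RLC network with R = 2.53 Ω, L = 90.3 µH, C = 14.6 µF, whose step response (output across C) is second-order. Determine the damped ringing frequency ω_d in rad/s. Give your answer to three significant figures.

For a series RLC circuit (capacitor voltage as output), ω_n = 1/√(LC) = 1/√(90.3 µH · 14.6 µF) = 27500 rad/s.
ζ = (R/2)·√(C/L) = (2.53/2)·√(14.6 µF/90.3 µH) = 0.509.
ω_d = 27500·√(1 − 0.509²) = 23700 rad/s.

ω_d ≈ 23700 rad/s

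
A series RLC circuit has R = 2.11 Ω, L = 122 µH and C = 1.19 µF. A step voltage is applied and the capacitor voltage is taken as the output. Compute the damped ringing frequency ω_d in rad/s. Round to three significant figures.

ω_d ≈ 82500 rad/s

For a series RLC circuit (capacitor voltage as output), ω_n = 1/√(LC) = 1/√(122 µH · 1.19 µF) = 83000 rad/s.
ζ = (R/2)·√(C/L) = (2.11/2)·√(1.19 µF/122 µH) = 0.104.
ω_d = 83000·√(1 − 0.104²) = 82500 rad/s.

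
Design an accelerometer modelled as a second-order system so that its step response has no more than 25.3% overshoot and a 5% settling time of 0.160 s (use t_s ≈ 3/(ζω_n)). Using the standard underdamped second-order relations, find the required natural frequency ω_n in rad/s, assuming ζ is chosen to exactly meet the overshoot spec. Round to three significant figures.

From %OS = 100·exp(−πζ/√(1−ζ²)), invert to get ζ = −ln(OS)/√(π² + ln²(OS)) with OS = 0.253.
−ln 0.253 = 1.374, so ζ = 1.374/√(π² + 1.889) = 0.401.
Then ω_n = 3/(ζ t_s) = 3/(0.401 × 0.160) = 46.8 rad/s.

ω_n ≈ 46.8 rad/s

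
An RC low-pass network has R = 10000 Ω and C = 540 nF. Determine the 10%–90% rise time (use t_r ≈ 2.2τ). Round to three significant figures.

τ = RC = 10000 × 540 nF = 0.00540 s.
t_r ≈ 2.2τ = 0.0119 s.

t_r ≈ 0.0119 s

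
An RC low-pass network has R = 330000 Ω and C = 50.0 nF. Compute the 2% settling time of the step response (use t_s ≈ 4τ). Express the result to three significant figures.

t_s ≈ 0.0660 s

τ = RC = 330000 × 50.0 nF = 0.0165 s.
t_s ≈ 4τ = 0.0660 s.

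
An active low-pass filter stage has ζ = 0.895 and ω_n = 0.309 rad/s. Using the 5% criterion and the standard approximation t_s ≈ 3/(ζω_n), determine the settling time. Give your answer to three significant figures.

t_s ≈ 3/(ζω_n) = 3/(0.895 × 0.309) = 10.8 s.

t_s ≈ 10.8 s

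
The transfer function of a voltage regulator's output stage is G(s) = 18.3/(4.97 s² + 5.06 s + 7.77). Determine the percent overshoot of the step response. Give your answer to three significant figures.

Dividing through by 4.97: denominator becomes s² + 1.018 s + 1.563.
So ω_n = √1.563 = 1.25 rad/s and ζ = 1.018/(2·1.25) = 0.407.
%OS = 100 e^{−πζ/√(1−ζ²)} with ζ = 0.407 gives 24.7%.

%OS ≈ 24.7%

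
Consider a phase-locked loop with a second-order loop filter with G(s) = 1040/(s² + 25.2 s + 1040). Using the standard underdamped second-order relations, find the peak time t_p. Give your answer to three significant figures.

t_p ≈ 0.106 s

Matching coefficients with s² + 2ζω_n s + ω_n² gives ω_n² = 1040 ⇒ ω_n = 32.2 rad/s, and ζ = 25.2/(2ω_n) = 0.391.
ω_d = 32.2·√(1 − 0.391²) = 29.7 rad/s. Then t_p = π/ω_d = 0.106 s.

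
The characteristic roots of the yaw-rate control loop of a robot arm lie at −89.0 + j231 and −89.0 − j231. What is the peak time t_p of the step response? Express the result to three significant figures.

t_p = π/ω_d with ω_d = 231 (the imaginary part), so t_p = 0.0136 s.

t_p ≈ 0.0136 s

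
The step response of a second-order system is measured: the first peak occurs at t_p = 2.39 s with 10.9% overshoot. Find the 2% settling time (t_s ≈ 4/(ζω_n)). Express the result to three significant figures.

ζ from %OS: ζ = |ln 0.109|/√(π²+ln²0.109) = 0.576.
t_p = π/ω_d ⇒ ω_d = 1.31 rad/s; then ω_n = ω_d/√(1−ζ²) = 1.61 rad/s.
t_s ≈ 4/(ζω_n) = 4/(0.576·1.61) = 4.31 s.

t_s ≈ 4.31 s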